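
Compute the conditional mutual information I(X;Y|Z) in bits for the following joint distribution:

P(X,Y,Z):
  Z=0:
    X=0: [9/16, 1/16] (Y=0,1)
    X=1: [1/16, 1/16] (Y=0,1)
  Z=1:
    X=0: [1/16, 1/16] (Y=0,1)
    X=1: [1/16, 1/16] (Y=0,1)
0.0694 bits

Conditional mutual information: I(X;Y|Z) = H(X|Z) + H(Y|Z) - H(X,Y|Z)

H(Z) = 0.8113
H(X,Z) = 1.5488 → H(X|Z) = 0.7375
H(Y,Z) = 1.5488 → H(Y|Z) = 0.7375
H(X,Y,Z) = 2.2169 → H(X,Y|Z) = 1.4056

I(X;Y|Z) = 0.7375 + 0.7375 - 1.4056 = 0.0694 bits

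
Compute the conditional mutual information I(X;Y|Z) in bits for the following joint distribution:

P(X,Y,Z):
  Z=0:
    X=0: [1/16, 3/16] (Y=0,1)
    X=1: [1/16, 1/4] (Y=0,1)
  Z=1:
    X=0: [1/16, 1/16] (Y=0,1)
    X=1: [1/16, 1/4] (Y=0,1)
0.0285 bits

Conditional mutual information: I(X;Y|Z) = H(X|Z) + H(Y|Z) - H(X,Y|Z)

H(Z) = 0.9887
H(X,Z) = 1.9238 → H(X|Z) = 0.9351
H(Y,Z) = 1.7962 → H(Y|Z) = 0.8075
H(X,Y,Z) = 2.7028 → H(X,Y|Z) = 1.7141

I(X;Y|Z) = 0.9351 + 0.8075 - 1.7141 = 0.0285 bits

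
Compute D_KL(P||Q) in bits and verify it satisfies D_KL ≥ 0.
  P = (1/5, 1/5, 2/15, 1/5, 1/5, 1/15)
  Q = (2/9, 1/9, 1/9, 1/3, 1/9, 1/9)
0.1473 bits

KL divergence satisfies the Gibbs inequality: D_KL(P||Q) ≥ 0 for all distributions P, Q.

D_KL(P||Q) = Σ p(x) log(p(x)/q(x))
Term by term:
  x=0: 1/5 × log_2[(1/5)/(2/9)] = -0.0304
  x=1: 1/5 × log_2[(1/5)/(1/9)] = 0.1696
  x=2: 2/15 × log_2[(2/15)/(1/9)] = 0.0351
  x=3: 1/5 × log_2[(1/5)/(1/3)] = -0.1474
  x=4: 1/5 × log_2[(1/5)/(1/9)] = 0.1696
  x=5: 1/15 × log_2[(1/15)/(1/9)] = -0.0491
D_KL(P||Q) = 0.1473 bits

D_KL(P||Q) = 0.1473 ≥ 0 ✓

This non-negativity is a fundamental property: relative entropy cannot be negative because it measures how different Q is from P.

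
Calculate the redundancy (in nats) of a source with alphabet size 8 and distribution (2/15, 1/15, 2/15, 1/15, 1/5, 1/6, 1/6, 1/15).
0.0814 nats

Redundancy measures how far a source is from maximum entropy:
R = H_max - H(X)

Maximum entropy for 8 symbols: H_max = log_e(8) = 2.0794 nats
Actual entropy: H(X) = 1.9981 nats
Redundancy: R = 2.0794 - 1.9981 = 0.0814 nats

This redundancy represents potential for compression: the source could be compressed by 0.0814 nats per symbol.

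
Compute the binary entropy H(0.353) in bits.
0.9367 bits

The binary entropy function is:
H(p) = -p log(p) - (1-p) log(1-p)

H(0.353) = -0.353 × log_2(0.353) - 0.647 × log_2(0.647)
H(0.353) = 0.9367 bits

Note: Binary entropy is maximized at p=0.5 (H=1 bit) and minimized at p=0 or p=1 (H=0).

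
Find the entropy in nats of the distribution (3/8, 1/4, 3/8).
1.0822 nats

Shannon entropy is H(X) = -Σ p(x) log p(x).

For P = (3/8, 1/4, 3/8):
H = -3/8 × log_e(3/8) -1/4 × log_e(1/4) -3/8 × log_e(3/8)
H = 1.0822 nats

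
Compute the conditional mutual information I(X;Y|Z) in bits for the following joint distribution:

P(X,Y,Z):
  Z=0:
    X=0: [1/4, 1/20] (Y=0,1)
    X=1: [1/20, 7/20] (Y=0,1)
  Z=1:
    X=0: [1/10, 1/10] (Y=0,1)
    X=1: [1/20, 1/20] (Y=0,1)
0.2772 bits

Conditional mutual information: I(X;Y|Z) = H(X|Z) + H(Y|Z) - H(X,Y|Z)

H(Z) = 0.8813
H(X,Z) = 1.8464 → H(X|Z) = 0.9651
H(Y,Z) = 1.8710 → H(Y|Z) = 0.9897
H(X,Y,Z) = 2.5589 → H(X,Y|Z) = 1.6776

I(X;Y|Z) = 0.9651 + 0.9897 - 1.6776 = 0.2772 bits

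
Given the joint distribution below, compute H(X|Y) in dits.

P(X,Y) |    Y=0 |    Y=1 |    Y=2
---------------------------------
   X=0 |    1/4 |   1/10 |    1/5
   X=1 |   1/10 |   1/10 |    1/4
0.2854 dits

Using the chain rule: H(X|Y) = H(X,Y) - H(Y)

First, compute H(X,Y) = 0.7408 dits

Marginal P(Y) = (7/20, 1/5, 9/20)
H(Y) = 0.4554 dits

H(X|Y) = H(X,Y) - H(Y) = 0.7408 - 0.4554 = 0.2854 dits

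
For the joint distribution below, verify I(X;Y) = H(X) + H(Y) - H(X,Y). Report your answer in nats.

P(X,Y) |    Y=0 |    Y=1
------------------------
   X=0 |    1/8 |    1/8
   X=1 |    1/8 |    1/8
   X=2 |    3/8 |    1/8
I(X;Y) = 0.0338 nats

Mutual information has multiple equivalent forms:
- I(X;Y) = H(X) - H(X|Y)
- I(X;Y) = H(Y) - H(Y|X)
- I(X;Y) = H(X) + H(Y) - H(X,Y)

Computing all quantities:
H(X) = 1.0397, H(Y) = 0.6616, H(X,Y) = 1.6675
H(X|Y) = 1.0059, H(Y|X) = 0.6277

Verification:
H(X) - H(X|Y) = 1.0397 - 1.0059 = 0.0338
H(Y) - H(Y|X) = 0.6616 - 0.6277 = 0.0338
H(X) + H(Y) - H(X,Y) = 1.0397 + 0.6616 - 1.6675 = 0.0338

All forms give I(X;Y) = 0.0338 nats. ✓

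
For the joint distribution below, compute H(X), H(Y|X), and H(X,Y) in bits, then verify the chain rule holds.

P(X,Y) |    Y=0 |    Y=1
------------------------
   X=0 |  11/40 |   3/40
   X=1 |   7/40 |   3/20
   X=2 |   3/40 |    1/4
H(X,Y) = 2.4233, H(X) = 1.5841, H(Y|X) = 0.8393 (all in bits)

Chain rule: H(X,Y) = H(X) + H(Y|X)

Left side — joint entropy directly:
H(X,Y) = -Σ p(x,y) log p(x,y) = 2.4233 bits

Right side — compute H(Y|X) from the conditional distributions:
P(X) = (7/20, 13/40, 13/40), so H(X) = 1.5841 bits
H(Y|X) = Σ_x P(X=x) · H(Y|X=x):
  P(Y|X=0) = (11/14, 3/14), H(Y|X=0) = 0.7496, weight P(X=0) = 7/20
  P(Y|X=1) = (7/13, 6/13), H(Y|X=1) = 0.9957, weight P(X=1) = 13/40
  P(Y|X=2) = (3/13, 10/13), H(Y|X=2) = 0.7793, weight P(X=2) = 13/40
H(Y|X) = 0.8393 bits

H(X) + H(Y|X) = 1.5841 + 0.8393 = 2.4233 bits

Both sides equal 2.4233 bits. ✓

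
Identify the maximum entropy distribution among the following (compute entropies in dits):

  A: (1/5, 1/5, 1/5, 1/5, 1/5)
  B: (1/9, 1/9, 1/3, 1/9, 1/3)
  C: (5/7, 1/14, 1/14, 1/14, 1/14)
A

For a discrete distribution over n outcomes, entropy is maximized by the uniform distribution.

Computing entropies:
H(A) = 0.6990 dits
H(B) = 0.6362 dits
H(C) = 0.4318 dits

The uniform distribution (where all probabilities equal 1/5) achieves the maximum entropy of log_10(5) = 0.6990 dits.

Distribution A has the highest entropy.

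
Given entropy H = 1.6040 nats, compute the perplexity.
4.9729

Perplexity is e^H (or exp(H) for natural log).

H = 1.6040 nats
Perplexity = e^1.6040 = 4.9729

Interpretation: The model's uncertainty is equivalent to choosing uniformly among 5.0 options.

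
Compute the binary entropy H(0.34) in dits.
0.2784 dits

The binary entropy function is:
H(p) = -p log(p) - (1-p) log(1-p)

H(0.34) = -0.34 × log_10(0.34) - 0.66 × log_10(0.66)
H(0.34) = 0.2784 dits

Note: Binary entropy is maximized at p=0.5 (H=1 bit) and minimized at p=0 or p=1 (H=0).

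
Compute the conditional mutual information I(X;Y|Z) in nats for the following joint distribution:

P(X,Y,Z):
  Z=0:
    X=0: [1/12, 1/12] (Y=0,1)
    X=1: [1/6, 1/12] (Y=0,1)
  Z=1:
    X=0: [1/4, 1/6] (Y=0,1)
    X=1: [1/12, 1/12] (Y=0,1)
0.0082 nats

Conditional mutual information: I(X;Y|Z) = H(X|Z) + H(Y|Z) - H(X,Y|Z)

H(Z) = 0.6792
H(X,Z) = 1.3086 → H(X|Z) = 0.6294
H(Y,Z) = 1.3580 → H(Y|Z) = 0.6788
H(X,Y,Z) = 1.9792 → H(X,Y|Z) = 1.3000

I(X;Y|Z) = 0.6294 + 0.6788 - 1.3000 = 0.0082 nats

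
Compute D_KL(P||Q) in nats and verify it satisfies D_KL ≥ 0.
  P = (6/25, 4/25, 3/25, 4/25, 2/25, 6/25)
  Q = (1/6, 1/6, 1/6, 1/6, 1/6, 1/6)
0.0638 nats

KL divergence satisfies the Gibbs inequality: D_KL(P||Q) ≥ 0 for all distributions P, Q.

D_KL(P||Q) = Σ p(x) log(p(x)/q(x))
Term by term:
  x=0: 6/25 × log_e[(6/25)/(1/6)] = 0.0875
  x=1: 4/25 × log_e[(4/25)/(1/6)] = -0.0065
  x=2: 3/25 × log_e[(3/25)/(1/6)] = -0.0394
  x=3: 4/25 × log_e[(4/25)/(1/6)] = -0.0065
  x=4: 2/25 × log_e[(2/25)/(1/6)] = -0.0587
  x=5: 6/25 × log_e[(6/25)/(1/6)] = 0.0875
D_KL(P||Q) = 0.0638 nats

D_KL(P||Q) = 0.0638 ≥ 0 ✓

This non-negativity is a fundamental property: relative entropy cannot be negative because it measures how different Q is from P.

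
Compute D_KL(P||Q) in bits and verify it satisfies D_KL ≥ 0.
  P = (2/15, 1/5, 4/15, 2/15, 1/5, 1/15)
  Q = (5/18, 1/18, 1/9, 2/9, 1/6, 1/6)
0.4314 bits

KL divergence satisfies the Gibbs inequality: D_KL(P||Q) ≥ 0 for all distributions P, Q.

D_KL(P||Q) = Σ p(x) log(p(x)/q(x))
Term by term:
  x=0: 2/15 × log_2[(2/15)/(5/18)] = -0.1412
  x=1: 1/5 × log_2[(1/5)/(1/18)] = 0.3696
  x=2: 4/15 × log_2[(4/15)/(1/9)] = 0.3368
  x=3: 2/15 × log_2[(2/15)/(2/9)] = -0.0983
  x=4: 1/5 × log_2[(1/5)/(1/6)] = 0.0526
  x=5: 1/15 × log_2[(1/15)/(1/6)] = -0.0881
D_KL(P||Q) = 0.4314 bits

D_KL(P||Q) = 0.4314 ≥ 0 ✓

This non-negativity is a fundamental property: relative entropy cannot be negative because it measures how different Q is from P.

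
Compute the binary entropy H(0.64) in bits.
0.9427 bits

The binary entropy function is:
H(p) = -p log(p) - (1-p) log(1-p)

H(0.64) = -0.64 × log_2(0.64) - 0.36 × log_2(0.36)
H(0.64) = 0.9427 bits

Note: Binary entropy is maximized at p=0.5 (H=1 bit) and minimized at p=0 or p=1 (H=0).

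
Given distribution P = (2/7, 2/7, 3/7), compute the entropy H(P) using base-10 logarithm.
0.4686 dits

Shannon entropy is H(X) = -Σ p(x) log p(x).

For P = (2/7, 2/7, 3/7):
H = -2/7 × log_10(2/7) -2/7 × log_10(2/7) -3/7 × log_10(3/7)
H = 0.4686 dits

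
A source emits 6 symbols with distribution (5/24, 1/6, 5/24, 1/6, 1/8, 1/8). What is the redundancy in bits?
0.0304 bits

Redundancy measures how far a source is from maximum entropy:
R = H_max - H(X)

Maximum entropy for 6 symbols: H_max = log_2(6) = 2.5850 bits
Actual entropy: H(X) = 2.5546 bits
Redundancy: R = 2.5850 - 2.5546 = 0.0304 bits

This redundancy represents potential for compression: the source could be compressed by 0.0304 bits per symbol.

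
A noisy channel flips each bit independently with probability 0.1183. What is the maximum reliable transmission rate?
0.4755 bits

For a binary symmetric channel (BSC) with error probability p:
Capacity C = 1 - H(p) bits per symbol

where H(p) = -p log₂(p) - (1-p) log₂(1-p) is the binary entropy function.

H(0.1183) = 0.5245 bits
C = 1 - 0.5245 = 0.4755 bits per symbol

This means we can reliably transmit up to 0.4755 bits of information per channel use.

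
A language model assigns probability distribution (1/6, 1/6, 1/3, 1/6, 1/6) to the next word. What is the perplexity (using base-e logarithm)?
4.7622

Perplexity is e^H (or exp(H) for natural log).

First, H = -Σ p log p = 1.5607 nats
Perplexity = e^1.5607 = 4.7622

Interpretation: The model's uncertainty is equivalent to choosing uniformly among 4.8 options.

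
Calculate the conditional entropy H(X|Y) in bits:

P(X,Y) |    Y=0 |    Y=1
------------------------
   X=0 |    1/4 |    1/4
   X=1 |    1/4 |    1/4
1.0000 bits

Using the chain rule: H(X|Y) = H(X,Y) - H(Y)

First, compute H(X,Y) = 2.0000 bits

Marginal P(Y) = (1/2, 1/2)
H(Y) = 1.0000 bits

H(X|Y) = H(X,Y) - H(Y) = 2.0000 - 1.0000 = 1.0000 bits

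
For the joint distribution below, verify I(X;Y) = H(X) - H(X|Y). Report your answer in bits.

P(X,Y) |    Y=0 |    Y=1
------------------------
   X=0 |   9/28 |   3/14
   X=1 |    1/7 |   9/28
I(X;Y) = 0.0627 bits

Mutual information has multiple equivalent forms:
- I(X;Y) = H(X) - H(X|Y)
- I(X;Y) = H(Y) - H(Y|X)
- I(X;Y) = H(X) + H(Y) - H(X,Y)

Computing all quantities:
H(X) = 0.9963, H(Y) = 0.9963, H(X,Y) = 1.9299
H(X|Y) = 0.9336, H(Y|X) = 0.9336

Verification:
H(X) - H(X|Y) = 0.9963 - 0.9336 = 0.0627
H(Y) - H(Y|X) = 0.9963 - 0.9336 = 0.0627
H(X) + H(Y) - H(X,Y) = 0.9963 + 0.9963 - 1.9299 = 0.0627

All forms give I(X;Y) = 0.0627 bits. ✓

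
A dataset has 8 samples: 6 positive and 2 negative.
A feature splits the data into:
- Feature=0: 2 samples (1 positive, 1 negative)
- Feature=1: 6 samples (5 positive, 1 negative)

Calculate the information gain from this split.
0.0738 bits

Information Gain = H(Y) - H(Y|Feature)

Before split:
P(positive) = 6/8 = 0.7500
H(Y) = 0.8113 bits

After split:
Feature=0: H = 1.0000 bits (weight = 2/8)
Feature=1: H = 0.6500 bits (weight = 6/8)
H(Y|Feature) = (2/8)×1.0000 + (6/8)×0.6500 = 0.7375 bits

Information Gain = 0.8113 - 0.7375 = 0.0738 bits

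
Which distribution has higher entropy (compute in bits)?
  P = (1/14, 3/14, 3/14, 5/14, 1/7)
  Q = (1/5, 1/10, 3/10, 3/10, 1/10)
Q

Computing entropies in bits:
H(P) = 2.1560
H(Q) = 2.1710

Distribution Q has higher entropy.

Intuition: The distribution closer to uniform (more spread out) has higher entropy.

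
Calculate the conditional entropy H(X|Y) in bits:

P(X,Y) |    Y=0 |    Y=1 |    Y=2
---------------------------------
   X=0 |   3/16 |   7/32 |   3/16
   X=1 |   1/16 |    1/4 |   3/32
0.9283 bits

Using the chain rule: H(X|Y) = H(X,Y) - H(Y)

First, compute H(X,Y) = 2.4554 bits

Marginal P(Y) = (1/4, 15/32, 9/32)
H(Y) = 1.5271 bits

H(X|Y) = H(X,Y) - H(Y) = 2.4554 - 1.5271 = 0.9283 bits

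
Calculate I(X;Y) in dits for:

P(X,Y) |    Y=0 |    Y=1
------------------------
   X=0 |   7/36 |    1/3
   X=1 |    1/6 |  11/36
0.0001 dits

Mutual information: I(X;Y) = H(X) + H(Y) - H(X,Y)

Marginals:
P(X) = (19/36, 17/36), H(X) = 0.3004 dits
P(Y) = (13/36, 23/36), H(Y) = 0.2841 dits

Joint entropy: H(X,Y) = 0.5844 dits

I(X;Y) = 0.3004 + 0.2841 - 0.5844 = 0.0001 dits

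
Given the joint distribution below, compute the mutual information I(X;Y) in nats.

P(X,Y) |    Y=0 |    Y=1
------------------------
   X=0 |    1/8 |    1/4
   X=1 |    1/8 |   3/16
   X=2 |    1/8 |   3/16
0.0022 nats

Mutual information: I(X;Y) = H(X) + H(Y) - H(X,Y)

Marginals:
P(X) = (3/8, 5/16, 5/16), H(X) = 1.0948 nats
P(Y) = (3/8, 5/8), H(Y) = 0.6616 nats

Joint entropy: H(X,Y) = 1.7541 nats

I(X;Y) = 1.0948 + 0.6616 - 1.7541 = 0.0022 nats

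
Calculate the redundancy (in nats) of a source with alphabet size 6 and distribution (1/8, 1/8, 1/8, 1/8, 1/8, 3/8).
0.1243 nats

Redundancy measures how far a source is from maximum entropy:
R = H_max - H(X)

Maximum entropy for 6 symbols: H_max = log_e(6) = 1.7918 nats
Actual entropy: H(X) = 1.6675 nats
Redundancy: R = 1.7918 - 1.6675 = 0.1243 nats

This redundancy represents potential for compression: the source could be compressed by 0.1243 nats per symbol.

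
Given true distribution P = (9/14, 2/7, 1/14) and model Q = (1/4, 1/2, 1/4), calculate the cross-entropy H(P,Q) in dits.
0.5161 dits

Cross-entropy: H(P,Q) = -Σ p(x) log q(x)

Alternatively: H(P,Q) = H(P) + D_KL(P||Q)
H(P) = 0.3607 dits
D_KL(P||Q) = 0.1554 dits

H(P,Q) = 0.3607 + 0.1554 = 0.5161 dits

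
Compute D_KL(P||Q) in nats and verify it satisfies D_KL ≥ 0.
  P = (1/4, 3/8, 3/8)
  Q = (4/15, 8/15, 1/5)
0.0875 nats

KL divergence satisfies the Gibbs inequality: D_KL(P||Q) ≥ 0 for all distributions P, Q.

D_KL(P||Q) = Σ p(x) log(p(x)/q(x))
Term by term:
  x=0: 1/4 × log_e[(1/4)/(4/15)] = -0.0161
  x=1: 3/8 × log_e[(3/8)/(8/15)] = -0.1321
  x=2: 3/8 × log_e[(3/8)/(1/5)] = 0.2357
D_KL(P||Q) = 0.0875 nats

D_KL(P||Q) = 0.0875 ≥ 0 ✓

This non-negativity is a fundamental property: relative entropy cannot be negative because it measures how different Q is from P.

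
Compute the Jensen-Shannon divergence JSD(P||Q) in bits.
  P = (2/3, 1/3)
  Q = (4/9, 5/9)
0.0364 bits

Jensen-Shannon divergence is:
JSD(P||Q) = 0.5 × D_KL(P||M) + 0.5 × D_KL(Q||M)
where M = 0.5 × (P + Q) is the mixture distribution.

M = 0.5 × (2/3, 1/3) + 0.5 × (4/9, 5/9) = (5/9, 4/9)

D_KL(P||M) = 0.0370 bits
D_KL(Q||M) = 0.0358 bits

JSD(P||Q) = 0.5 × 0.0370 + 0.5 × 0.0358 = 0.0364 bits

Unlike KL divergence, JSD is symmetric and bounded: 0 ≤ JSD ≤ log(2).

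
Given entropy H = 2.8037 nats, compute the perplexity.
16.5056

Perplexity is e^H (or exp(H) for natural log).

H = 2.8037 nats
Perplexity = e^2.8037 = 16.5056

Interpretation: The model's uncertainty is equivalent to choosing uniformly among 16.5 options.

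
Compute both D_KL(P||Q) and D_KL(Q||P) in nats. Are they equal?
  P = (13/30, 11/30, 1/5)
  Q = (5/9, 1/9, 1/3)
D_KL(P||Q) = 0.2279, D_KL(Q||P) = 0.1757

KL divergence is not symmetric: D_KL(P||Q) ≠ D_KL(Q||P) in general.

D_KL(P||Q) = 0.2279 nats
D_KL(Q||P) = 0.1757 nats

No, they are not equal!

This asymmetry is why KL divergence is not a true distance metric.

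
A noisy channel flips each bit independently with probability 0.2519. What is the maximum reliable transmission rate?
0.1857 bits

For a binary symmetric channel (BSC) with error probability p:
Capacity C = 1 - H(p) bits per symbol

where H(p) = -p log₂(p) - (1-p) log₂(1-p) is the binary entropy function.

H(0.2519) = 0.8143 bits
C = 1 - 0.8143 = 0.1857 bits per symbol

This means we can reliably transmit up to 0.1857 bits of information per channel use.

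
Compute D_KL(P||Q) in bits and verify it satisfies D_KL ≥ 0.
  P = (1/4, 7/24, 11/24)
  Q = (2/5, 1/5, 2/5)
0.0793 bits

KL divergence satisfies the Gibbs inequality: D_KL(P||Q) ≥ 0 for all distributions P, Q.

D_KL(P||Q) = Σ p(x) log(p(x)/q(x))
Term by term:
  x=0: 1/4 × log_2[(1/4)/(2/5)] = -0.1695
  x=1: 7/24 × log_2[(7/24)/(1/5)] = 0.1588
  x=2: 11/24 × log_2[(11/24)/(2/5)] = 0.0900
D_KL(P||Q) = 0.0793 bits

D_KL(P||Q) = 0.0793 ≥ 0 ✓

This non-negativity is a fundamental property: relative entropy cannot be negative because it measures how different Q is from P.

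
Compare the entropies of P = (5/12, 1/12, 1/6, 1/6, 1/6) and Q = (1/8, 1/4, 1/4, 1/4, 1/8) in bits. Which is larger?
Q

Computing entropies in bits:
H(P) = 2.1175
H(Q) = 2.2500

Distribution Q has higher entropy.

Intuition: The distribution closer to uniform (more spread out) has higher entropy.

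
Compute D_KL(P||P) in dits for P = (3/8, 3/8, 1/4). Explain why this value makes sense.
0.0000 dits

KL divergence satisfies the Gibbs inequality: D_KL(P||Q) ≥ 0 for all distributions P, Q.

D_KL(P||Q) = Σ p(x) log(p(x)/q(x))
Each term is p(x) × log_10(p(x)/p(x)) = p(x) × log_10(1) = 0, so the sum is 0.
D_KL(P||Q) = 0.0000 dits

When P = Q, the KL divergence is exactly 0, as there is no 'divergence' between identical distributions.

This non-negativity is a fundamental property: relative entropy cannot be negative because it measures how different Q is from P.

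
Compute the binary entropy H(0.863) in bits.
0.5763 bits

The binary entropy function is:
H(p) = -p log(p) - (1-p) log(1-p)

H(0.863) = -0.863 × log_2(0.863) - 0.137 × log_2(0.137)
H(0.863) = 0.5763 bits

Note: Binary entropy is maximized at p=0.5 (H=1 bit) and minimized at p=0 or p=1 (H=0).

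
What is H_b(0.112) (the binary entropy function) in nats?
0.3507 nats

The binary entropy function is:
H(p) = -p log(p) - (1-p) log(1-p)

H(0.112) = -0.112 × log_e(0.112) - 0.888 × log_e(0.888)
H(0.112) = 0.3507 nats

Note: Binary entropy is maximized at p=0.5 (H=1 bit) and minimized at p=0 or p=1 (H=0).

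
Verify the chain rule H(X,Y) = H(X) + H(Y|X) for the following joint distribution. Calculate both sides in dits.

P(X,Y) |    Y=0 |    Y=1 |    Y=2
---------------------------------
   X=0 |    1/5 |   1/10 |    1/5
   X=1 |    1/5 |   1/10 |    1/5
H(X,Y) = 0.7592, H(X) = 0.3010, H(Y|X) = 0.4581 (all in dits)

Chain rule: H(X,Y) = H(X) + H(Y|X)

Left side — joint entropy directly:
H(X,Y) = -Σ p(x,y) log p(x,y) = 0.7592 dits

Right side — compute H(Y|X) from the conditional distributions:
P(X) = (1/2, 1/2), so H(X) = 0.3010 dits
H(Y|X) = Σ_x P(X=x) · H(Y|X=x):
  P(Y|X=0) = (2/5, 1/5, 2/5), H(Y|X=0) = 0.4581, weight P(X=0) = 1/2
  P(Y|X=1) = (2/5, 1/5, 2/5), H(Y|X=1) = 0.4581, weight P(X=1) = 1/2
H(Y|X) = 0.4581 dits

H(X) + H(Y|X) = 0.3010 + 0.4581 = 0.7592 dits

Both sides equal 0.7592 dits. ✓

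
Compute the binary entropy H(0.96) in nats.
0.1679 nats

The binary entropy function is:
H(p) = -p log(p) - (1-p) log(1-p)

H(0.96) = -0.96 × log_e(0.96) - 0.04 × log_e(0.04)
H(0.96) = 0.1679 nats

Note: Binary entropy is maximized at p=0.5 (H=1 bit) and minimized at p=0 or p=1 (H=0).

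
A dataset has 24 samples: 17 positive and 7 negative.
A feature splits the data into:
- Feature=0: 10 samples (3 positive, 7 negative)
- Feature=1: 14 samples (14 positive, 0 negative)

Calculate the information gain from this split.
0.5037 bits

Information Gain = H(Y) - H(Y|Feature)

Before split:
P(positive) = 17/24 = 0.7083
H(Y) = 0.8709 bits

After split:
Feature=0: H = 0.8813 bits (weight = 10/24)
Feature=1: H = 0.0000 bits (weight = 14/24)
H(Y|Feature) = (10/24)×0.8813 + (14/24)×0.0000 = 0.3672 bits

Information Gain = 0.8709 - 0.3672 = 0.5037 bits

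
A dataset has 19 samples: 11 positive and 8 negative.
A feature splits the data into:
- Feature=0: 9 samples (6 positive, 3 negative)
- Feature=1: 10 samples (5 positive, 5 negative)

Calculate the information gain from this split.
0.0206 bits

Information Gain = H(Y) - H(Y|Feature)

Before split:
P(positive) = 11/19 = 0.5789
H(Y) = 0.9819 bits

After split:
Feature=0: H = 0.9183 bits (weight = 9/19)
Feature=1: H = 1.0000 bits (weight = 10/19)
H(Y|Feature) = (9/19)×0.9183 + (10/19)×1.0000 = 0.9613 bits

Information Gain = 0.9819 - 0.9613 = 0.0206 bits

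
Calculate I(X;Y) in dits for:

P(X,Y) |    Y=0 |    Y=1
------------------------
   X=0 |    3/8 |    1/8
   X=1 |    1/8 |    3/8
0.0568 dits

Mutual information: I(X;Y) = H(X) + H(Y) - H(X,Y)

Marginals:
P(X) = (1/2, 1/2), H(X) = 0.3010 dits
P(Y) = (1/2, 1/2), H(Y) = 0.3010 dits

Joint entropy: H(X,Y) = 0.5452 dits

I(X;Y) = 0.3010 + 0.3010 - 0.5452 = 0.0568 dits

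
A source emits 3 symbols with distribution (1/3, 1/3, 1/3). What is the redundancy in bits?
0.0000 bits

Redundancy measures how far a source is from maximum entropy:
R = H_max - H(X)

Maximum entropy for 3 symbols: H_max = log_2(3) = 1.5850 bits
Actual entropy: H(X) = 1.5850 bits
Redundancy: R = 1.5850 - 1.5850 = 0.0000 bits

This redundancy represents potential for compression: the source could be compressed by 0.0000 bits per symbol.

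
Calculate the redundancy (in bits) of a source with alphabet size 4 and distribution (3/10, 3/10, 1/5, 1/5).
0.0290 bits

Redundancy measures how far a source is from maximum entropy:
R = H_max - H(X)

Maximum entropy for 4 symbols: H_max = log_2(4) = 2.0000 bits
Actual entropy: H(X) = 1.9710 bits
Redundancy: R = 2.0000 - 1.9710 = 0.0290 bits

This redundancy represents potential for compression: the source could be compressed by 0.0290 bits per symbol.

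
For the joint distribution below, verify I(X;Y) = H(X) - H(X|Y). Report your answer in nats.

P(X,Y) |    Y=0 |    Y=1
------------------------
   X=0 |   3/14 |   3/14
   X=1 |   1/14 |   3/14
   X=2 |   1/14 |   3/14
I(X;Y) = 0.0334 nats

Mutual information has multiple equivalent forms:
- I(X;Y) = H(X) - H(X|Y)
- I(X;Y) = H(Y) - H(Y|X)
- I(X;Y) = H(X) + H(Y) - H(X,Y)

Computing all quantities:
H(X) = 1.0790, H(Y) = 0.6518, H(X,Y) = 1.6974
H(X|Y) = 1.0456, H(Y|X) = 0.6184

Verification:
H(X) - H(X|Y) = 1.0790 - 1.0456 = 0.0334
H(Y) - H(Y|X) = 0.6518 - 0.6184 = 0.0334
H(X) + H(Y) - H(X,Y) = 1.0790 + 0.6518 - 1.6974 = 0.0334

All forms give I(X;Y) = 0.0334 nats. ✓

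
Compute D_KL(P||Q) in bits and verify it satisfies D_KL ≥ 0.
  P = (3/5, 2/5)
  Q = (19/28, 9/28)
0.0197 bits

KL divergence satisfies the Gibbs inequality: D_KL(P||Q) ≥ 0 for all distributions P, Q.

D_KL(P||Q) = Σ p(x) log(p(x)/q(x))
Term by term:
  x=0: 3/5 × log_2[(3/5)/(19/28)] = -0.1065
  x=1: 2/5 × log_2[(2/5)/(9/28)] = 0.1262
D_KL(P||Q) = 0.0197 bits

D_KL(P||Q) = 0.0197 ≥ 0 ✓

This non-negativity is a fundamental property: relative entropy cannot be negative because it measures how different Q is from P.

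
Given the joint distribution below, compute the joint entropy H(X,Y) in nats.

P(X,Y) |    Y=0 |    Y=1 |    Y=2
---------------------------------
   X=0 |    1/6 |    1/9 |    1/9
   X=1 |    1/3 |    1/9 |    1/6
1.6959 nats

Joint entropy is H(X,Y) = -Σ_{x,y} p(x,y) log p(x,y).

Summing over all non-zero entries:
H(X,Y) = -[1/6·log_e(1/6) + 1/9·log_e(1/9) + 1/9·log_e(1/9) + 1/3·log_e(1/3) + 1/9·log_e(1/9) + 1/6·log_e(1/6)]
H(X,Y) = 1.6959 nats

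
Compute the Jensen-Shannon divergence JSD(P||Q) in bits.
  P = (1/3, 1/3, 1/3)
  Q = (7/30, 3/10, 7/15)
0.0151 bits

Jensen-Shannon divergence is:
JSD(P||Q) = 0.5 × D_KL(P||M) + 0.5 × D_KL(Q||M)
where M = 0.5 × (P + Q) is the mixture distribution.

M = 0.5 × (1/3, 1/3, 1/3) + 0.5 × (7/30, 3/10, 7/15) = (0.283333, 0.316667, 2/5)

D_KL(P||M) = 0.0151 bits
D_KL(Q||M) = 0.0150 bits

JSD(P||Q) = 0.5 × 0.0151 + 0.5 × 0.0150 = 0.0151 bits

Unlike KL divergence, JSD is symmetric and bounded: 0 ≤ JSD ≤ log(2).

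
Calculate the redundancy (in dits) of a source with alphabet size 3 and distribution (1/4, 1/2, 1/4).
0.0256 dits

Redundancy measures how far a source is from maximum entropy:
R = H_max - H(X)

Maximum entropy for 3 symbols: H_max = log_10(3) = 0.4771 dits
Actual entropy: H(X) = 0.4515 dits
Redundancy: R = 0.4771 - 0.4515 = 0.0256 dits

This redundancy represents potential for compression: the source could be compressed by 0.0256 dits per symbol.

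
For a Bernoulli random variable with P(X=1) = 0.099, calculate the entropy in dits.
0.1402 dits

The binary entropy function is:
H(p) = -p log(p) - (1-p) log(1-p)

H(0.099) = -0.099 × log_10(0.099) - 0.901 × log_10(0.901)
H(0.099) = 0.1402 dits

Note: Binary entropy is maximized at p=0.5 (H=1 bit) and minimized at p=0 or p=1 (H=0).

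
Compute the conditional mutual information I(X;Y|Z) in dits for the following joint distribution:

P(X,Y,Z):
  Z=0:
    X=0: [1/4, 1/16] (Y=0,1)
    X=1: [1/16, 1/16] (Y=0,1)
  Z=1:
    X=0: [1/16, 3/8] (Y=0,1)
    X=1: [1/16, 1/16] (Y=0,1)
0.0220 dits

Conditional mutual information: I(X;Y|Z) = H(X|Z) + H(Y|Z) - H(X,Y|Z)

H(Z) = 0.2976
H(X,Z) = 0.5407 → H(X|Z) = 0.2431
H(Y,Z) = 0.5407 → H(Y|Z) = 0.2431
H(X,Y,Z) = 0.7618 → H(X,Y|Z) = 0.4642

I(X;Y|Z) = 0.2431 + 0.2431 - 0.4642 = 0.0220 dits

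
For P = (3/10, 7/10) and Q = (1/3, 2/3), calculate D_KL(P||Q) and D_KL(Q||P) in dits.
D_KL(P||Q) = 0.0011, D_KL(Q||P) = 0.0011

KL divergence is not symmetric: D_KL(P||Q) ≠ D_KL(Q||P) in general.

D_KL(P||Q) = 0.0011 dits
D_KL(Q||P) = 0.0011 dits

In this case they happen to be equal (to 4 decimal places).

This asymmetry is why KL divergence is not a true distance metric.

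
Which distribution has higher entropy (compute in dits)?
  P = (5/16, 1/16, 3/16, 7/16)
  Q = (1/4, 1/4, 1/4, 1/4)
Q

Computing entropies in dits:
H(P) = 0.5265
H(Q) = 0.6021

Distribution Q has higher entropy.

Intuition: The distribution closer to uniform (more spread out) has higher entropy.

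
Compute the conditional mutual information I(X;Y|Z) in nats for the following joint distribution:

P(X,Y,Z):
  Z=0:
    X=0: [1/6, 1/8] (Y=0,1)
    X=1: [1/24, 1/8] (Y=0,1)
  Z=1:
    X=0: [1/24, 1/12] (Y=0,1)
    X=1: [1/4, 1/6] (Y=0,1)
0.0368 nats

Conditional mutual information: I(X;Y|Z) = H(X|Z) + H(Y|Z) - H(X,Y|Z)

H(Z) = 0.6897
H(X,Z) = 1.2827 → H(X|Z) = 0.5930
H(Y,Z) = 1.3793 → H(Y|Z) = 0.6896
H(X,Y,Z) = 1.9356 → H(X,Y|Z) = 1.2459

I(X;Y|Z) = 0.5930 + 0.6896 - 1.2459 = 0.0368 nats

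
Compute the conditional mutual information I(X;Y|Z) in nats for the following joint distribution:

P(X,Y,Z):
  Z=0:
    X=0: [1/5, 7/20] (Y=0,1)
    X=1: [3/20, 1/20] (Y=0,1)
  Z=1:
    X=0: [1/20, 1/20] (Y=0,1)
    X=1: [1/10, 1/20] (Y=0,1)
0.0487 nats

Conditional mutual information: I(X;Y|Z) = H(X|Z) + H(Y|Z) - H(X,Y|Z)

H(Z) = 0.5623
H(X,Z) = 1.1655 → H(X|Z) = 0.6032
H(Y,Z) = 1.2488 → H(Y|Z) = 0.6864
H(X,Y,Z) = 1.8033 → H(X,Y|Z) = 1.2410

I(X;Y|Z) = 0.6032 + 0.6864 - 1.2410 = 0.0487 nats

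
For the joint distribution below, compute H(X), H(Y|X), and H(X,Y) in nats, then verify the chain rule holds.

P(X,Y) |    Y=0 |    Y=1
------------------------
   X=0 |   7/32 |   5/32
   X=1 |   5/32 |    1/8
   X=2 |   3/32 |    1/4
H(X,Y) = 1.7410, H(X) = 1.0916, H(Y|X) = 0.6493 (all in nats)

Chain rule: H(X,Y) = H(X) + H(Y|X)

Left side — joint entropy directly:
H(X,Y) = -Σ p(x,y) log p(x,y) = 1.7410 nats

Right side — compute H(Y|X) from the conditional distributions:
P(X) = (3/8, 9/32, 11/32), so H(X) = 1.0916 nats
H(Y|X) = Σ_x P(X=x) · H(Y|X=x):
  P(Y|X=0) = (7/12, 5/12), H(Y|X=0) = 0.6792, weight P(X=0) = 3/8
  P(Y|X=1) = (5/9, 4/9), H(Y|X=1) = 0.6870, weight P(X=1) = 9/32
  P(Y|X=2) = (3/11, 8/11), H(Y|X=2) = 0.5860, weight P(X=2) = 11/32
H(Y|X) = 0.6493 nats

H(X) + H(Y|X) = 1.0916 + 0.6493 = 1.7410 nats

Both sides equal 1.7410 nats. ✓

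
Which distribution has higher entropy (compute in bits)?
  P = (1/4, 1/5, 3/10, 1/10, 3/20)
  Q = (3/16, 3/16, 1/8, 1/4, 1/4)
Q

Computing entropies in bits:
H(P) = 2.2282
H(Q) = 2.2806

Distribution Q has higher entropy.

Intuition: The distribution closer to uniform (more spread out) has higher entropy.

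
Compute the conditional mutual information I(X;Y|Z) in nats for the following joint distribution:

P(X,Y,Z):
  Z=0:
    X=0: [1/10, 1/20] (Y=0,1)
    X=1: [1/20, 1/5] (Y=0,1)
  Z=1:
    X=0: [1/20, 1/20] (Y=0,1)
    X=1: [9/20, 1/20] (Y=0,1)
0.0825 nats

Conditional mutual information: I(X;Y|Z) = H(X|Z) + H(Y|Z) - H(X,Y|Z)

H(Z) = 0.6730
H(X,Z) = 1.2080 → H(X|Z) = 0.5350
H(Y,Z) = 1.2080 → H(Y|Z) = 0.5350
H(X,Y,Z) = 1.6604 → H(X,Y|Z) = 0.9874

I(X;Y|Z) = 0.5350 + 0.5350 - 0.9874 = 0.0825 nats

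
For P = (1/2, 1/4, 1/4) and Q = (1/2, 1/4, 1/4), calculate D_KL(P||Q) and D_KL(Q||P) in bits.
D_KL(P||Q) = 0.0000, D_KL(Q||P) = 0.0000

KL divergence is not symmetric: D_KL(P||Q) ≠ D_KL(Q||P) in general.

D_KL(P||Q) = 0.0000 bits
D_KL(Q||P) = 0.0000 bits

In this case they happen to be equal (to 4 decimal places).

This asymmetry is why KL divergence is not a true distance metric.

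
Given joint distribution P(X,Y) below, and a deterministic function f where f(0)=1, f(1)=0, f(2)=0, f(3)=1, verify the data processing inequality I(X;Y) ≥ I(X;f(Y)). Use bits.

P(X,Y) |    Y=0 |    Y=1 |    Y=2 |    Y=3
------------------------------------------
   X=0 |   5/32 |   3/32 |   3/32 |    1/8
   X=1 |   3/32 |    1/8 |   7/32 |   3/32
I(X;Y) = 0.0521, I(X;f(Y)) = 0.0444, inequality holds: 0.0521 ≥ 0.0444

Data Processing Inequality: For any Markov chain X → Y → Z, we have I(X;Y) ≥ I(X;Z).

Here Z = f(Y) is a deterministic function of Y, forming X → Y → Z.

Original I(X;Y) = 0.0521 bits

After applying f:
P(X,Z) where Z=f(Y):
- P(X,Z=0) = P(X,Y=1) + P(X,Y=2)
- P(X,Z=1) = P(X,Y=0) + P(X,Y=3)

I(X;Z) = I(X;f(Y)) = 0.0444 bits

Verification: 0.0521 ≥ 0.0444 ✓

Information cannot be created by processing; the function f can only lose information about X.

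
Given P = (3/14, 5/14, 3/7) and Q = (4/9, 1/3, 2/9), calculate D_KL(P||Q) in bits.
0.2161 bits

KL divergence: D_KL(P||Q) = Σ p(x) log(p(x)/q(x))

Computing term by term:
  x=0: 3/14 × log_2[(3/14)/(4/9)] = 3/14 × -1.0525 = -0.2255
  x=1: 5/14 × log_2[(5/14)/(1/3)] = 5/14 × 0.0995 = 0.0355
  x=2: 3/7 × log_2[(3/7)/(2/9)] = 3/7 × 0.9475 = 0.4061

D_KL(P||Q) = 0.2161 bits

Note: KL divergence is always non-negative and equals 0 iff P = Q.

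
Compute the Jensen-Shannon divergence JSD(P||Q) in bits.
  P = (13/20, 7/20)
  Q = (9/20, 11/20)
0.0294 bits

Jensen-Shannon divergence is:
JSD(P||Q) = 0.5 × D_KL(P||M) + 0.5 × D_KL(Q||M)
where M = 0.5 × (P + Q) is the mixture distribution.

M = 0.5 × (13/20, 7/20) + 0.5 × (9/20, 11/20) = (11/20, 9/20)

D_KL(P||M) = 0.0298 bits
D_KL(Q||M) = 0.0290 bits

JSD(P||Q) = 0.5 × 0.0298 + 0.5 × 0.0290 = 0.0294 bits

Unlike KL divergence, JSD is symmetric and bounded: 0 ≤ JSD ≤ log(2).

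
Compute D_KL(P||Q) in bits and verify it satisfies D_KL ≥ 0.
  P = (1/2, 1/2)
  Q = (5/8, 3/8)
0.0466 bits

KL divergence satisfies the Gibbs inequality: D_KL(P||Q) ≥ 0 for all distributions P, Q.

D_KL(P||Q) = Σ p(x) log(p(x)/q(x))
Term by term:
  x=0: 1/2 × log_2[(1/2)/(5/8)] = -0.1610
  x=1: 1/2 × log_2[(1/2)/(3/8)] = 0.2075
D_KL(P||Q) = 0.0466 bits

D_KL(P||Q) = 0.0466 ≥ 0 ✓

This non-negativity is a fundamental property: relative entropy cannot be negative because it measures how different Q is from P.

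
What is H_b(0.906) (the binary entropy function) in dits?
0.1354 dits

The binary entropy function is:
H(p) = -p log(p) - (1-p) log(1-p)

H(0.906) = -0.906 × log_10(0.906) - 0.094 × log_10(0.094)
H(0.906) = 0.1354 dits

Note: Binary entropy is maximized at p=0.5 (H=1 bit) and minimized at p=0 or p=1 (H=0).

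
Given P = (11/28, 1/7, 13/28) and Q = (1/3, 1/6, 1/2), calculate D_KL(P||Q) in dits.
0.0035 dits

KL divergence: D_KL(P||Q) = Σ p(x) log(p(x)/q(x))

Computing term by term:
  x=0: 11/28 × log_10[(11/28)/(1/3)] = 11/28 × 0.0714 = 0.0280
  x=1: 1/7 × log_10[(1/7)/(1/6)] = 1/7 × -0.0669 = -0.0096
  x=2: 13/28 × log_10[(13/28)/(1/2)] = 13/28 × -0.0322 = -0.0149

D_KL(P||Q) = 0.0035 dits

Note: KL divergence is always non-negative and equals 0 iff P = Q.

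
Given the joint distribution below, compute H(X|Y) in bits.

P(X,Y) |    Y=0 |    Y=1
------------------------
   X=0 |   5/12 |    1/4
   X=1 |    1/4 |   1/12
0.9067 bits

Using the chain rule: H(X|Y) = H(X,Y) - H(Y)

First, compute H(X,Y) = 1.8250 bits

Marginal P(Y) = (2/3, 1/3)
H(Y) = 0.9183 bits

H(X|Y) = H(X,Y) - H(Y) = 1.8250 - 0.9183 = 0.9067 bits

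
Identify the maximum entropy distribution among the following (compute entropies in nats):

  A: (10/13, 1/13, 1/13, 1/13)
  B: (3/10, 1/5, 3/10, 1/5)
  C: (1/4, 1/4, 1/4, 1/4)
C

For a discrete distribution over n outcomes, entropy is maximized by the uniform distribution.

Computing entropies:
H(A) = 0.7937 nats
H(B) = 1.3662 nats
H(C) = 1.3863 nats

The uniform distribution (where all probabilities equal 1/4) achieves the maximum entropy of log_e(4) = 1.3863 nats.

Distribution C has the highest entropy.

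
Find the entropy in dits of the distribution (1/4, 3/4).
0.2442 dits

Shannon entropy is H(X) = -Σ p(x) log p(x).

For P = (1/4, 3/4):
H = -1/4 × log_10(1/4) -3/4 × log_10(3/4)
H = 0.2442 dits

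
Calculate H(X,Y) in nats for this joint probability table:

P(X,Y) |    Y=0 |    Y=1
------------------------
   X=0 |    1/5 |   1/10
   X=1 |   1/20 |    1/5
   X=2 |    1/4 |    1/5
1.6923 nats

Joint entropy is H(X,Y) = -Σ_{x,y} p(x,y) log p(x,y).

Summing over all non-zero entries:
H(X,Y) = -[1/5·log_e(1/5) + 1/10·log_e(1/10) + 1/20·log_e(1/20) + 1/5·log_e(1/5) + 1/4·log_e(1/4) + 1/5·log_e(1/5)]
H(X,Y) = 1.6923 nats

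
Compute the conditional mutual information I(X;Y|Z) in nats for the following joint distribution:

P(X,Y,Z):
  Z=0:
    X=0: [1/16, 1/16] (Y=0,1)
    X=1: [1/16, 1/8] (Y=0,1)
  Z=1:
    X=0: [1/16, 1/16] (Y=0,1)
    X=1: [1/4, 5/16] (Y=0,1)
0.0050 nats

Conditional mutual information: I(X;Y|Z) = H(X|Z) + H(Y|Z) - H(X,Y|Z)

H(Z) = 0.6211
H(X,Z) = 1.1574 → H(X|Z) = 0.5363
H(Y,Z) = 1.3051 → H(Y|Z) = 0.6840
H(X,Y,Z) = 1.8364 → H(X,Y|Z) = 1.2153

I(X;Y|Z) = 0.5363 + 0.6840 - 1.2153 = 0.0050 nats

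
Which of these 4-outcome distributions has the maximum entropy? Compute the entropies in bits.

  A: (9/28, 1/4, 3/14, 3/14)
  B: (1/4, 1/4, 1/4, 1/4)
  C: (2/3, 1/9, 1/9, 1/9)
B

For a discrete distribution over n outcomes, entropy is maximized by the uniform distribution.

Computing entropies:
H(A) = 1.9788 bits
H(B) = 2.0000 bits
H(C) = 1.4466 bits

The uniform distribution (where all probabilities equal 1/4) achieves the maximum entropy of log_2(4) = 2.0000 bits.

Distribution B has the highest entropy.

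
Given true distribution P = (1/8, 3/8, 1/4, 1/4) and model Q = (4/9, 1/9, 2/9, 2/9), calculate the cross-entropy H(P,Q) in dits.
0.7285 dits

Cross-entropy: H(P,Q) = -Σ p(x) log q(x)

Alternatively: H(P,Q) = H(P) + D_KL(P||Q)
H(P) = 0.5737 dits
D_KL(P||Q) = 0.1548 dits

H(P,Q) = 0.5737 + 0.1548 = 0.7285 dits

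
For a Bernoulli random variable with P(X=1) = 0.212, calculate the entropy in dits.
0.2244 dits

The binary entropy function is:
H(p) = -p log(p) - (1-p) log(1-p)

H(0.212) = -0.212 × log_10(0.212) - 0.788 × log_10(0.788)
H(0.212) = 0.2244 dits

Note: Binary entropy is maximized at p=0.5 (H=1 bit) and minimized at p=0 or p=1 (H=0).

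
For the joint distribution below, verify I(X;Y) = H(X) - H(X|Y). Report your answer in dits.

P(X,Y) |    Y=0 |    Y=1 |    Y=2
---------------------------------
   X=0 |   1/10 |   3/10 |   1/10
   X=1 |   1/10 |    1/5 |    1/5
I(X;Y) = 0.0118 dits

Mutual information has multiple equivalent forms:
- I(X;Y) = H(X) - H(X|Y)
- I(X;Y) = H(Y) - H(Y|X)
- I(X;Y) = H(X) + H(Y) - H(X,Y)

Computing all quantities:
H(X) = 0.3010, H(Y) = 0.4472, H(X,Y) = 0.7365
H(X|Y) = 0.2893, H(Y|X) = 0.4354

Verification:
H(X) - H(X|Y) = 0.3010 - 0.2893 = 0.0118
H(Y) - H(Y|X) = 0.4472 - 0.4354 = 0.0118
H(X) + H(Y) - H(X,Y) = 0.3010 + 0.4472 - 0.7365 = 0.0118

All forms give I(X;Y) = 0.0118 dits. ✓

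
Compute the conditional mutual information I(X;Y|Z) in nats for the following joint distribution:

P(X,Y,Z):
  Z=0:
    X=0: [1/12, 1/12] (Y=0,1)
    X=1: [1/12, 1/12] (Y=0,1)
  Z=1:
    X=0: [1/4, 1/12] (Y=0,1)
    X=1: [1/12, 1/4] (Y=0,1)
0.0872 nats

Conditional mutual information: I(X;Y|Z) = H(X|Z) + H(Y|Z) - H(X,Y|Z)

H(Z) = 0.6365
H(X,Z) = 1.3297 → H(X|Z) = 0.6931
H(Y,Z) = 1.3297 → H(Y|Z) = 0.6931
H(X,Y,Z) = 1.9356 → H(X,Y|Z) = 1.2991

I(X;Y|Z) = 0.6931 + 0.6931 - 1.2991 = 0.0872 nats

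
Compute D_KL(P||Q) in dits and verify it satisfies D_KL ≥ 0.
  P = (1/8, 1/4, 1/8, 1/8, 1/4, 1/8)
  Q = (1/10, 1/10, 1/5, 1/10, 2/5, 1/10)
0.0593 dits

KL divergence satisfies the Gibbs inequality: D_KL(P||Q) ≥ 0 for all distributions P, Q.

D_KL(P||Q) = Σ p(x) log(p(x)/q(x))
Term by term:
  x=0: 1/8 × log_10[(1/8)/(1/10)] = 0.0121
  x=1: 1/4 × log_10[(1/4)/(1/10)] = 0.0995
  x=2: 1/8 × log_10[(1/8)/(1/5)] = -0.0255
  x=3: 1/8 × log_10[(1/8)/(1/10)] = 0.0121
  x=4: 1/4 × log_10[(1/4)/(2/5)] = -0.0510
  x=5: 1/8 × log_10[(1/8)/(1/10)] = 0.0121
D_KL(P||Q) = 0.0593 dits

D_KL(P||Q) = 0.0593 ≥ 0 ✓

This non-negativity is a fundamental property: relative entropy cannot be negative because it measures how different Q is from P.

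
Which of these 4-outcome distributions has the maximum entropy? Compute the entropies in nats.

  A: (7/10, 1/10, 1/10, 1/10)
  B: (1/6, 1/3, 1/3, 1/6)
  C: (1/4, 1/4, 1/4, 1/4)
C

For a discrete distribution over n outcomes, entropy is maximized by the uniform distribution.

Computing entropies:
H(A) = 0.9404 nats
H(B) = 1.3297 nats
H(C) = 1.3863 nats

The uniform distribution (where all probabilities equal 1/4) achieves the maximum entropy of log_e(4) = 1.3863 nats.

Distribution C has the highest entropy.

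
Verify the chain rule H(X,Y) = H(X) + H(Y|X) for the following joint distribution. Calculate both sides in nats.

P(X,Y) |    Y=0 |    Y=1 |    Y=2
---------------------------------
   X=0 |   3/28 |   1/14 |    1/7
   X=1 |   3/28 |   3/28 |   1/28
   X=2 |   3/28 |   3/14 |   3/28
H(X,Y) = 2.1122, H(X) = 1.0745, H(Y|X) = 1.0376 (all in nats)

Chain rule: H(X,Y) = H(X) + H(Y|X)

Left side — joint entropy directly:
H(X,Y) = -Σ p(x,y) log p(x,y) = 2.1122 nats

Right side — compute H(Y|X) from the conditional distributions:
P(X) = (9/28, 1/4, 3/7), so H(X) = 1.0745 nats
H(Y|X) = Σ_x P(X=x) · H(Y|X=x):
  P(Y|X=0) = (1/3, 2/9, 4/9), H(Y|X=0) = 1.0609, weight P(X=0) = 9/28
  P(Y|X=1) = (3/7, 3/7, 1/7), H(Y|X=1) = 1.0042, weight P(X=1) = 1/4
  P(Y|X=2) = (1/4, 1/2, 1/4), H(Y|X=2) = 1.0397, weight P(X=2) = 3/7
H(Y|X) = 1.0376 nats

H(X) + H(Y|X) = 1.0745 + 1.0376 = 2.1122 nats

Both sides equal 2.1122 nats. ✓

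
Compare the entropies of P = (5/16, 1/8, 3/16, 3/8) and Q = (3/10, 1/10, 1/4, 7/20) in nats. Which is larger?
Q

Computing entropies in nats:
H(P) = 1.3051
H(Q) = 1.3055

Distribution Q has higher entropy.

Intuition: The distribution closer to uniform (more spread out) has higher entropy.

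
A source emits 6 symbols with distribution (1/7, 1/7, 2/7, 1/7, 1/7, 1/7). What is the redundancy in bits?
0.0633 bits

Redundancy measures how far a source is from maximum entropy:
R = H_max - H(X)

Maximum entropy for 6 symbols: H_max = log_2(6) = 2.5850 bits
Actual entropy: H(X) = 2.5216 bits
Redundancy: R = 2.5850 - 2.5216 = 0.0633 bits

This redundancy represents potential for compression: the source could be compressed by 0.0633 bits per symbol.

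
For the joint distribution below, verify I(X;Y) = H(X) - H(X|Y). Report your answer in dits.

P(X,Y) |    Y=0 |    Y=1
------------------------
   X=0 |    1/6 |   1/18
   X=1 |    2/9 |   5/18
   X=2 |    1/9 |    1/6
I(X;Y) = 0.0164 dits

Mutual information has multiple equivalent forms:
- I(X;Y) = H(X) - H(X|Y)
- I(X;Y) = H(Y) - H(Y|X)
- I(X;Y) = H(X) + H(Y) - H(X,Y)

Computing all quantities:
H(X) = 0.4502, H(Y) = 0.3010, H(X,Y) = 0.7348
H(X|Y) = 0.4338, H(Y|X) = 0.2846

Verification:
H(X) - H(X|Y) = 0.4502 - 0.4338 = 0.0164
H(Y) - H(Y|X) = 0.3010 - 0.2846 = 0.0164
H(X) + H(Y) - H(X,Y) = 0.4502 + 0.3010 - 0.7348 = 0.0164

All forms give I(X;Y) = 0.0164 dits. ✓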